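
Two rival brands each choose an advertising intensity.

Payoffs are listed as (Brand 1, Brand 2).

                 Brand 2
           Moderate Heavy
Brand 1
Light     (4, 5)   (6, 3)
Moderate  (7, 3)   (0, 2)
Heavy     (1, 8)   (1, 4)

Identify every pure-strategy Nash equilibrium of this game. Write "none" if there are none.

The unique pure-strategy Nash equilibrium is (Moderate, Moderate).

(Light, Moderate): Brand 1 can switch to Moderate (4 → 7). Not NE.
(Light, Heavy): Brand 2 can switch to Moderate (3 → 5). Not NE.
(Moderate, Moderate): Brand 1 gets 7, best alternative 4; Brand 2 gets 3, best alternative 2. No profitable deviation — NE.
(Moderate, Heavy): Brand 1 can switch to Light (0 → 6). Not NE.
(Heavy, Moderate): Brand 1 can switch to Light (1 → 4). Not NE.
(Heavy, Heavy): Brand 1 can switch to Light (1 → 6). Not NE.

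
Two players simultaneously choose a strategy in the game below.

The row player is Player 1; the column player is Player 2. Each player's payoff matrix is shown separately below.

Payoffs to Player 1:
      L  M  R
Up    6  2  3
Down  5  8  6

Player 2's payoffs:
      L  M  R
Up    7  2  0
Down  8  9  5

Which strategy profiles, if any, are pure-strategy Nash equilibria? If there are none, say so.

Player 1 against L: payoffs 6, 5 → best response Up.
Player 1 against M: payoffs 2, 8 → best response Down.
Player 1 against R: payoffs 3, 6 → best response Down.
Player 2 against Up: payoffs 7, 2, 0 → best response L.
Player 2 against Down: payoffs 8, 9, 5 → best response M.
Mutual best responses: (Up, L); (Down, M).

Pure-strategy Nash equilibria: (Up, L), (Down, M)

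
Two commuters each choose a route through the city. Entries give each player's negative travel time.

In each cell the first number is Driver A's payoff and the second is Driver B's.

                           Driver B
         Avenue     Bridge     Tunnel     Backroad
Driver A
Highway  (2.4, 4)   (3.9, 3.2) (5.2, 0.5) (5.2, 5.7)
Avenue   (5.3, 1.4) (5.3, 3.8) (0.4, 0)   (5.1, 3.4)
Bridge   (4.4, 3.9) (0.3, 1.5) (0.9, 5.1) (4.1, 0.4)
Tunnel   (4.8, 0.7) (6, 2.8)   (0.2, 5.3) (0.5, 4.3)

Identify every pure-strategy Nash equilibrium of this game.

(Highway, Avenue): Driver A can switch to Avenue (2.4 → 5.3). Not NE.
(Highway, Bridge): Driver A can switch to Avenue (3.9 → 5.3). Not NE.
(Highway, Tunnel): Driver B can switch to Avenue (0.5 → 4). Not NE.
(Highway, Backroad): Driver A gets 5.2, best alternative 5.1; Driver B gets 5.7, best alternative 4. No profitable deviation — NE.
(Avenue, Avenue): Driver B can switch to Bridge (1.4 → 3.8). Not NE.
(Avenue, Bridge): Driver A can switch to Tunnel (5.3 → 6). Not NE.
(Avenue, Tunnel): Driver A can switch to Highway (0.4 → 5.2). Not NE.
(Avenue, Backroad): Driver A can switch to Highway (5.1 → 5.2). Not NE.
(Bridge, Avenue): Driver A can switch to Avenue (4.4 → 5.3). Not NE.
(The remaining 7 profiles each have a profitable deviation by the same check.)

The unique pure-strategy Nash equilibrium is (Highway, Backroad).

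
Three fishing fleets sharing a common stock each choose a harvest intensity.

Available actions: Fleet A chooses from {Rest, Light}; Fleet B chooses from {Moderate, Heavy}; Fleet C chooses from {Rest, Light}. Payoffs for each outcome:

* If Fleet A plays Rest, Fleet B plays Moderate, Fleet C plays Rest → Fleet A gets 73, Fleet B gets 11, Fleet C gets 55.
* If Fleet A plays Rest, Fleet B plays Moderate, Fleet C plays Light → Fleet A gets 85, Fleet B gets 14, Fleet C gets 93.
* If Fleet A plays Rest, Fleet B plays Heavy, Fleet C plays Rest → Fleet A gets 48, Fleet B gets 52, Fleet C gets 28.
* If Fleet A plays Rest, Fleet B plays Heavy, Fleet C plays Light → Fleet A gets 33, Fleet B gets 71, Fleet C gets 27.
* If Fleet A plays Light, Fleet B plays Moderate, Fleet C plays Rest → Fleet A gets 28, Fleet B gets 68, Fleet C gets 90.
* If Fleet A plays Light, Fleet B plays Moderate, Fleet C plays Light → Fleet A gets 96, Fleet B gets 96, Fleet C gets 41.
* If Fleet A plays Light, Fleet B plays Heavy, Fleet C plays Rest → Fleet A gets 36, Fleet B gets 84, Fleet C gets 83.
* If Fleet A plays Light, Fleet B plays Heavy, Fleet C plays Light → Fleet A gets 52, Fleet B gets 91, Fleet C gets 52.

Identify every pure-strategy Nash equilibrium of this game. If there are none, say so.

Fleet A against (Moderate, Rest): payoffs 73, 28 → best response Rest.
Fleet A against (Moderate, Light): payoffs 85, 96 → best response Light.
Fleet A against (Heavy, Rest): payoffs 48, 36 → best response Rest.
Fleet A against (Heavy, Light): payoffs 33, 52 → best response Light.
Fleet B against (Rest, Rest): payoffs 11, 52 → best response Heavy.
Fleet B against (Rest, Light): payoffs 14, 71 → best response Heavy.
Fleet B against (Light, Rest): payoffs 68, 84 → best response Heavy.
Fleet B against (Light, Light): payoffs 96, 91 → best response Moderate.
Fleet C against (Rest, Moderate): payoffs 55, 93 → best response Light.
Fleet C against (Rest, Heavy): payoffs 28, 27 → best response Rest.
Fleet C against (Light, Moderate): payoffs 90, 41 → best response Rest.
Fleet C against (Light, Heavy): payoffs 83, 52 → best response Rest.
Mutual best responses: (Rest, Heavy, Rest).

(Rest, Heavy, Rest)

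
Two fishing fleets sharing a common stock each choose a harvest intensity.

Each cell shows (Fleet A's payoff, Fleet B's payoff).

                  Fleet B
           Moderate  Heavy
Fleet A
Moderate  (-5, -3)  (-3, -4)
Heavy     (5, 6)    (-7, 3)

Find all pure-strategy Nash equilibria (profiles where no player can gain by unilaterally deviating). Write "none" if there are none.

(Heavy, Moderate)

Fleet A against Moderate: payoffs -5, 5 → best response Heavy.
Fleet A against Heavy: payoffs -3, -7 → best response Moderate.
Fleet B against Moderate: payoffs -3, -4 → best response Moderate.
Fleet B against Heavy: payoffs 6, 3 → best response Moderate.
Mutual best responses: (Heavy, Moderate).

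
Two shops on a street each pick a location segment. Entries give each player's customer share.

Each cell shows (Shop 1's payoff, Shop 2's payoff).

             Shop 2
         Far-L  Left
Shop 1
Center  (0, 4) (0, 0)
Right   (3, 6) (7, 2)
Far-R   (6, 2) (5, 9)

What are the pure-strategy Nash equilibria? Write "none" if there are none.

Mark each player's best response to every combination of opponents' strategies; a profile where every player is best-responding is a pure Nash equilibrium.
Shop 1 against Far-L: payoffs 0, 3, 6 → best response Far-R.
Shop 1 against Left: payoffs 0, 7, 5 → best response Right.
Shop 2 against Center: payoffs 4, 0 → best response Far-L.
Shop 2 against Right: payoffs 6, 2 → best response Far-L.
Shop 2 against Far-R: payoffs 2, 9 → best response Left.
No profile is a mutual best response for all players.

none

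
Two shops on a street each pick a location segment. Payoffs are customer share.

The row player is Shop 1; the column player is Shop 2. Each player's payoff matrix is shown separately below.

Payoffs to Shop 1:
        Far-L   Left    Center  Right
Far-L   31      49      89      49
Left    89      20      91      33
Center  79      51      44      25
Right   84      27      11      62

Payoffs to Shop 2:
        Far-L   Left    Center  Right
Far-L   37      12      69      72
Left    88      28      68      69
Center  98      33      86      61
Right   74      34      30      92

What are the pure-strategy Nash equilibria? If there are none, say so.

For each strategy profile, look for a profitable unilateral deviation.
(Far-L, Far-L): Shop 1 can switch to Left (31 → 89). Not NE.
(Far-L, Left): Shop 1 can switch to Center (49 → 51). Not NE.
(Far-L, Center): Shop 1 can switch to Left (89 → 91). Not NE.
(Far-L, Right): Shop 1 can switch to Right (49 → 62). Not NE.
(Left, Far-L): Shop 1 gets 89, best alternative 84; Shop 2 gets 88, best alternative 69. No profitable deviation — NE.
(Left, Left): Shop 1 can switch to Far-L (20 → 49). Not NE.
(Left, Center): Shop 2 can switch to Far-L (68 → 88). Not NE.
(Left, Right): Shop 1 can switch to Far-L (33 → 49). Not NE.
(Center, Far-L): Shop 1 can switch to Left (79 → 89). Not NE.
(Center, Left): Shop 2 can switch to Far-L (33 → 98). Not NE.
(Center, Center): Shop 1 can switch to Far-L (44 → 89). Not NE.
(Center, Right): Shop 1 can switch to Far-L (25 → 49). Not NE.
(Right, Far-L): Shop 1 can switch to Left (84 → 89). Not NE.
(Right, Right): Shop 1 gets 62, best alternative 49; Shop 2 gets 92, best alternative 74. No profitable deviation — NE.
(The remaining 2 profiles each have a profitable deviation by the same check.)

(Left, Far-L); (Right, Right)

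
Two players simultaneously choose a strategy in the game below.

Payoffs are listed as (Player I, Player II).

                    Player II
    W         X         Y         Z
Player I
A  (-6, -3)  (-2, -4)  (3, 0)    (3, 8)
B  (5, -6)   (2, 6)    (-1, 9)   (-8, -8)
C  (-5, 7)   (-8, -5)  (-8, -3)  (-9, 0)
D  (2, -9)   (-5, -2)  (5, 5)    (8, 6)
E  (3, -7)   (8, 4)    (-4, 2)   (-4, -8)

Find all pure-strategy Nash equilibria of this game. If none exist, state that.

The pure Nash equilibria are (D, Z) and (E, X).

Mark each player's best response to every combination of opponents' strategies; a profile where every player is best-responding is a pure Nash equilibrium.
Player I against W: payoffs -6, 5, -5, 2, 3 → best response B.
Player I against X: payoffs -2, 2, -8, -5, 8 → best response E.
Player I against Y: payoffs 3, -1, -8, 5, -4 → best response D.
Player I against Z: payoffs 3, -8, -9, 8, -4 → best response D.
Player II against A: payoffs -3, -4, 0, 8 → best response Z.
Player II against B: payoffs -6, 6, 9, -8 → best response Y.
Player II against C: payoffs 7, -5, -3, 0 → best response W.
Player II against D: payoffs -9, -2, 5, 6 → best response Z.
Player II against E: payoffs -7, 4, 2, -8 → best response X.
Mutual best responses: (D, Z); (E, X).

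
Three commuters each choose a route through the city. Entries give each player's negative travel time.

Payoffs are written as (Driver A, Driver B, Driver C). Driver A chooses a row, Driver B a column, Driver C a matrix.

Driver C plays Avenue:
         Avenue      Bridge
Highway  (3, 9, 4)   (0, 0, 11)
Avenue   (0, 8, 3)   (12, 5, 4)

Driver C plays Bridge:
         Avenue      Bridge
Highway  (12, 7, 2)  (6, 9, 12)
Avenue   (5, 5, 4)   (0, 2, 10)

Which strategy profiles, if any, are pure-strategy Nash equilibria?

Driver A against (Avenue, Avenue): payoffs 3, 0 → best response Highway.
Driver A against (Avenue, Bridge): payoffs 12, 5 → best response Highway.
Driver A against (Bridge, Avenue): payoffs 0, 12 → best response Avenue.
Driver A against (Bridge, Bridge): payoffs 6, 0 → best response Highway.
Driver B against (Highway, Avenue): payoffs 9, 0 → best response Avenue.
Driver B against (Highway, Bridge): payoffs 7, 9 → best response Bridge.
Driver B against (Avenue, Avenue): payoffs 8, 5 → best response Avenue.
Driver B against (Avenue, Bridge): payoffs 5, 2 → best response Avenue.
Driver C against (Highway, Avenue): payoffs 4, 2 → best response Avenue.
Driver C against (Highway, Bridge): payoffs 11, 12 → best response Bridge.
Driver C against (Avenue, Avenue): payoffs 3, 4 → best response Bridge.
Driver C against (Avenue, Bridge): payoffs 4, 10 → best response Bridge.
Mutual best responses: (Highway, Avenue, Avenue); (Highway, Bridge, Bridge).

(Highway, Avenue, Avenue) and (Highway, Bridge, Bridge)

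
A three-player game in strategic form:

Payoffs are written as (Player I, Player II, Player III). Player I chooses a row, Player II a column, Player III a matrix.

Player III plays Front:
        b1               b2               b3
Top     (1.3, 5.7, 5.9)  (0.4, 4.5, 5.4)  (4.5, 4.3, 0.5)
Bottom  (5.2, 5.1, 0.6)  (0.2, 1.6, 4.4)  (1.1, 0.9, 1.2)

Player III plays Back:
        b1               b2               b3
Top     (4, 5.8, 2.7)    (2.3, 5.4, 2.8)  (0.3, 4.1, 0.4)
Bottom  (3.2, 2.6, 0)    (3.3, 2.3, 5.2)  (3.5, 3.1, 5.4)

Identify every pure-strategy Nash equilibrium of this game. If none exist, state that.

The pure Nash equilibria are (Bottom, b1, Front) and (Bottom, b3, Back).

Check each profile: it is a Nash equilibrium iff no player can strictly gain by switching unilaterally.
(Top, b1, Front): Player I can switch to Bottom (1.3 → 5.2). Not NE.
(Top, b1, Back): Player III can switch to Front (2.7 → 5.9). Not NE.
(Top, b2, Front): Player II can switch to b1 (4.5 → 5.7). Not NE.
(Top, b2, Back): Player I can switch to Bottom (2.3 → 3.3). Not NE.
(Top, b3, Front): Player II can switch to b1 (4.3 → 5.7). Not NE.
(Top, b3, Back): Player I can switch to Bottom (0.3 → 3.5). Not NE.
(Bottom, b1, Front): Player I gets 5.2, best alternative 1.3; Player II gets 5.1, best alternative 1.6; Player III gets 0.6, best alternative 0. No profitable deviation — NE.
(Bottom, b1, Back): Player I can switch to Top (3.2 → 4). Not NE.
(Bottom, b2, Front): Player I can switch to Top (0.2 → 0.4). Not NE.
(Bottom, b2, Back): Player II can switch to b1 (2.3 → 2.6). Not NE.
(Bottom, b3, Front): Player I can switch to Top (1.1 → 4.5). Not NE.
(Bottom, b3, Back): Player I gets 3.5, best alternative 0.3; Player II gets 3.1, best alternative 2.6; Player III gets 5.4, best alternative 1.2. No profitable deviation — NE.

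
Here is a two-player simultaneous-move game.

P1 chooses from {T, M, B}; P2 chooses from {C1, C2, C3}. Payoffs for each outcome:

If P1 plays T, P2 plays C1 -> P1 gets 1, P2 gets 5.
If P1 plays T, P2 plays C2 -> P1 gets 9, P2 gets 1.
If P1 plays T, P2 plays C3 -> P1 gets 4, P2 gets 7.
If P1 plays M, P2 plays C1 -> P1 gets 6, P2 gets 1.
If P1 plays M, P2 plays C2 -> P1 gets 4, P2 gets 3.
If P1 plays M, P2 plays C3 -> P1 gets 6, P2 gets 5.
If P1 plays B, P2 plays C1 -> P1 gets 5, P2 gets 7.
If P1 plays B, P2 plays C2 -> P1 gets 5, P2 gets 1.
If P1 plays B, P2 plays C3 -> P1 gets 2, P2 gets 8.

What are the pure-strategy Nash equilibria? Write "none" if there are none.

Pure NE: (M, C3)

P1 against C1: payoffs 1, 6, 5 → best response M.
P1 against C2: payoffs 9, 4, 5 → best response T.
P1 against C3: payoffs 4, 6, 2 → best response M.
P2 against T: payoffs 5, 1, 7 → best response C3.
P2 against M: payoffs 1, 3, 5 → best response C3.
P2 against B: payoffs 7, 1, 8 → best response C3.
Mutual best responses: (M, C3).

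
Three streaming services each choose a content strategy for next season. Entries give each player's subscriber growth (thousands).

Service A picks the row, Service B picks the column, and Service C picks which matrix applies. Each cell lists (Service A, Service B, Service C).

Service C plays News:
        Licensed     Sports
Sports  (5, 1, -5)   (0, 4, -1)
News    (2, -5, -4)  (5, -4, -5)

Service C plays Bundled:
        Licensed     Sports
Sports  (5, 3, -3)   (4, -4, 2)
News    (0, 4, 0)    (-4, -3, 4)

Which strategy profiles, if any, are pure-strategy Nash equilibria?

(Sports, Licensed, Bundled)

For each strategy profile, look for a profitable unilateral deviation.
(Sports, Licensed, News): Service B can switch to Sports (1 → 4). Not NE.
(Sports, Licensed, Bundled): Service A gets 5, best alternative 0; Service B gets 3, best alternative -4; Service C gets -3, best alternative -5. No profitable deviation — NE.
(Sports, Sports, News): Service A can switch to News (0 → 5). Not NE.
(Sports, Sports, Bundled): Service B can switch to Licensed (-4 → 3). Not NE.
(News, Licensed, News): Service A can switch to Sports (2 → 5). Not NE.
(News, Licensed, Bundled): Service A can switch to Sports (0 → 5). Not NE.
(News, Sports, News): Service C can switch to Bundled (-5 → 4). Not NE.
(News, Sports, Bundled): Service A can switch to Sports (-4 → 4). Not NE.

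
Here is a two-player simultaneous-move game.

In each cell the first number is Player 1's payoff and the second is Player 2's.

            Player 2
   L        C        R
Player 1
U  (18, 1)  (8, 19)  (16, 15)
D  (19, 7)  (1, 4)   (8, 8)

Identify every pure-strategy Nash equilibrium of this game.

The unique pure-strategy Nash equilibrium is (U, C).

Check each profile: it is a Nash equilibrium iff no player can strictly gain by switching unilaterally.
(U, L): Player 1 can switch to D (18 → 19). Not NE.
(U, C): Player 1 gets 8, best alternative 1; Player 2 gets 19, best alternative 15. No profitable deviation — NE.
(U, R): Player 2 can switch to C (15 → 19). Not NE.
(D, L): Player 2 can switch to R (7 → 8). Not NE.
(D, C): Player 1 can switch to U (1 → 8). Not NE.
(D, R): Player 1 can switch to U (8 → 16). Not NE.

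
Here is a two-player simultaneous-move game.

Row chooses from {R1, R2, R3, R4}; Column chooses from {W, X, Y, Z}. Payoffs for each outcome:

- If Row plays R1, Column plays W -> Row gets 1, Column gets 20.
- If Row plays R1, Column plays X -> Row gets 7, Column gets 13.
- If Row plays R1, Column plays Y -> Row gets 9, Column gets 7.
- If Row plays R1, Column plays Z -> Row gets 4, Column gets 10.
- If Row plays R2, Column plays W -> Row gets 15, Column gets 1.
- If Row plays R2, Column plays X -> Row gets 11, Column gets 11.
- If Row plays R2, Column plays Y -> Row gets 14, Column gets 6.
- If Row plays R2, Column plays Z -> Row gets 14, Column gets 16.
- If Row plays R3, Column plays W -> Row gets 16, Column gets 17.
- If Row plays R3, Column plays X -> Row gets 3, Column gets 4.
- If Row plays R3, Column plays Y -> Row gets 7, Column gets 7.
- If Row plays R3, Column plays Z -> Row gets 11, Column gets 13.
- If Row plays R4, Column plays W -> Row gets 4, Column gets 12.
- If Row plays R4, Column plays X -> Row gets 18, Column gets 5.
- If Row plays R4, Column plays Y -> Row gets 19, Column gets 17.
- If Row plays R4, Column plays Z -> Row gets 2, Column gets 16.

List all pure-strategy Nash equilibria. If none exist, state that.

For each strategy profile, look for a profitable unilateral deviation.
(R1, W): Row can switch to R2 (1 → 15). Not NE.
(R1, X): Row can switch to R2 (7 → 11). Not NE.
(R1, Y): Row can switch to R2 (9 → 14). Not NE.
(R1, Z): Row can switch to R2 (4 → 14). Not NE.
(R2, W): Row can switch to R3 (15 → 16). Not NE.
(R2, X): Row can switch to R4 (11 → 18). Not NE.
(R2, Y): Row can switch to R4 (14 → 19). Not NE.
(R2, Z): Row gets 14, best alternative 11; Column gets 16, best alternative 11. No profitable deviation — NE.
(R3, W): Row gets 16, best alternative 15; Column gets 17, best alternative 13. No profitable deviation — NE.
(R3, X): Row can switch to R1 (3 → 7). Not NE.
(R3, Y): Row can switch to R1 (7 → 9). Not NE.
(R3, Z): Row can switch to R2 (11 → 14). Not NE.
(R4, Y): Row gets 19, best alternative 14; Column gets 17, best alternative 16. No profitable deviation — NE.
(The remaining 3 profiles each have a profitable deviation by the same check.)

(R2, Z); (R3, W); (R4, Y)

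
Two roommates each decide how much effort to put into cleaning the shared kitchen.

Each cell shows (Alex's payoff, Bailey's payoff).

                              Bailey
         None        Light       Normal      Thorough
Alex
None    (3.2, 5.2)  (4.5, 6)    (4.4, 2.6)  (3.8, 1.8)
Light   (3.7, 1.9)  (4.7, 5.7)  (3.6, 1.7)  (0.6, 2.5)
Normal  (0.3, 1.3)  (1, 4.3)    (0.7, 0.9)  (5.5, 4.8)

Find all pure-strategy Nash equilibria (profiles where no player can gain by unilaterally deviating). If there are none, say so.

Check each profile: it is a Nash equilibrium iff no player can strictly gain by switching unilaterally.
(None, None): Alex can switch to Light (3.2 → 3.7). Not NE.
(None, Light): Alex can switch to Light (4.5 → 4.7). Not NE.
(None, Normal): Bailey can switch to None (2.6 → 5.2). Not NE.
(None, Thorough): Alex can switch to Normal (3.8 → 5.5). Not NE.
(Light, None): Bailey can switch to Light (1.9 → 5.7). Not NE.
(Light, Light): Alex gets 4.7, best alternative 4.5; Bailey gets 5.7, best alternative 2.5. No profitable deviation — NE.
(Light, Normal): Alex can switch to None (3.6 → 4.4). Not NE.
(Light, Thorough): Alex can switch to None (0.6 → 3.8). Not NE.
(Normal, None): Alex can switch to None (0.3 → 3.2). Not NE.
(Normal, Thorough): Alex gets 5.5, best alternative 3.8; Bailey gets 4.8, best alternative 4.3. No profitable deviation — NE.
(The remaining 2 profiles each have a profitable deviation by the same check.)

Pure-strategy Nash equilibria: (Light, Light), (Normal, Thorough)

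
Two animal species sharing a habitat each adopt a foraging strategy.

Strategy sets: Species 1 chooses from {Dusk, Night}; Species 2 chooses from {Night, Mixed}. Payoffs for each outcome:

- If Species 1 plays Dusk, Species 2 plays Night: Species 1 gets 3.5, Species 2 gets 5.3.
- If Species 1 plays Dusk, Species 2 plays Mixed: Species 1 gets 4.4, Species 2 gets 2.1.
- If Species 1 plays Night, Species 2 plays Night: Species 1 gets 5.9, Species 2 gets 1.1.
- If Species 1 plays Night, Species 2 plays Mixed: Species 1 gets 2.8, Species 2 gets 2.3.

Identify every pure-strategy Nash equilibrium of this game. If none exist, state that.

No pure-strategy Nash equilibrium.

Species 1 against Night: payoffs 3.5, 5.9 → best response Night.
Species 1 against Mixed: payoffs 4.4, 2.8 → best response Dusk.
Species 2 against Dusk: payoffs 5.3, 2.1 → best response Night.
Species 2 against Night: payoffs 1.1, 2.3 → best response Mixed.
No profile is a mutual best response for all players.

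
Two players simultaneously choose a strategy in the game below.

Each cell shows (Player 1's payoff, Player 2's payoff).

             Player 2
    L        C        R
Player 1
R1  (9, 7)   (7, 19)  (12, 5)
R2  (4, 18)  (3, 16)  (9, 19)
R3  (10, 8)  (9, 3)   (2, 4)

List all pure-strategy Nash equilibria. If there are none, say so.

Player 1 against L: payoffs 9, 4, 10 → best response R3.
Player 1 against C: payoffs 7, 3, 9 → best response R3.
Player 1 against R: payoffs 12, 9, 2 → best response R1.
Player 2 against R1: payoffs 7, 19, 5 → best response C.
Player 2 against R2: payoffs 18, 16, 19 → best response R.
Player 2 against R3: payoffs 8, 3, 4 → best response L.
Mutual best responses: (R3, L).

Pure NE: (R3, L)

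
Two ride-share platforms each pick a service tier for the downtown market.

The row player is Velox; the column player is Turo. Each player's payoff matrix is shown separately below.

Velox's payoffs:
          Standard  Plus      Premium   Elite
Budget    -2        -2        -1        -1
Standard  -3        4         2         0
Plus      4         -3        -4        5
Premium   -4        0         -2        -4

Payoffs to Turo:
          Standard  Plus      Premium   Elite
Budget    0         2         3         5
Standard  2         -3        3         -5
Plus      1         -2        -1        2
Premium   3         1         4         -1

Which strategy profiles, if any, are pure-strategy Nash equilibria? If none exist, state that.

The pure Nash equilibria are (Standard, Premium), (Plus, Elite).

Velox against Standard: payoffs -2, -3, 4, -4 → best response Plus.
Velox against Plus: payoffs -2, 4, -3, 0 → best response Standard.
Velox against Premium: payoffs -1, 2, -4, -2 → best response Standard.
Velox against Elite: payoffs -1, 0, 5, -4 → best response Plus.
Turo against Budget: payoffs 0, 2, 3, 5 → best response Elite.
Turo against Standard: payoffs 2, -3, 3, -5 → best response Premium.
Turo against Plus: payoffs 1, -2, -1, 2 → best response Elite.
Turo against Premium: payoffs 3, 1, 4, -1 → best response Premium.
Mutual best responses: (Standard, Premium); (Plus, Elite).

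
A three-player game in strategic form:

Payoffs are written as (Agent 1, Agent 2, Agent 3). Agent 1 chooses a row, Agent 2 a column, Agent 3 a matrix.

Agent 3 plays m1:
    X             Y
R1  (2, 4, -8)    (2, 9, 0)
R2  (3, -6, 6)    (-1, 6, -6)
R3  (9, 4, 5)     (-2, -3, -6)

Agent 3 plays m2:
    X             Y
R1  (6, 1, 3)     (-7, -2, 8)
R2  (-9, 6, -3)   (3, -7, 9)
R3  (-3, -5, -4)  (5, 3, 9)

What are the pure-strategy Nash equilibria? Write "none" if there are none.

(R1, X, m2), (R3, X, m1), (R3, Y, m2)

For each strategy profile, look for a profitable unilateral deviation.
(R1, X, m1): Agent 1 can switch to R2 (2 → 3). Not NE.
(R1, X, m2): Agent 1 gets 6, best alternative -3; Agent 2 gets 1, best alternative -2; Agent 3 gets 3, best alternative -8. No profitable deviation — NE.
(R1, Y, m1): Agent 3 can switch to m2 (0 → 8). Not NE.
(R1, Y, m2): Agent 1 can switch to R2 (-7 → 3). Not NE.
(R2, X, m1): Agent 1 can switch to R3 (3 → 9). Not NE.
(R2, X, m2): Agent 1 can switch to R1 (-9 → 6). Not NE.
(R2, Y, m1): Agent 1 can switch to R1 (-1 → 2). Not NE.
(R2, Y, m2): Agent 1 can switch to R3 (3 → 5). Not NE.
(R3, X, m1): Agent 1 gets 9, best alternative 3; Agent 2 gets 4, best alternative -3; Agent 3 gets 5, best alternative -4. No profitable deviation — NE.
(R3, X, m2): Agent 1 can switch to R1 (-3 → 6). Not NE.
(R3, Y, m2): Agent 1 gets 5, best alternative 3; Agent 2 gets 3, best alternative -5; Agent 3 gets 9, best alternative -6. No profitable deviation — NE.
(The remaining 1 profile has a profitable deviation by the same check.)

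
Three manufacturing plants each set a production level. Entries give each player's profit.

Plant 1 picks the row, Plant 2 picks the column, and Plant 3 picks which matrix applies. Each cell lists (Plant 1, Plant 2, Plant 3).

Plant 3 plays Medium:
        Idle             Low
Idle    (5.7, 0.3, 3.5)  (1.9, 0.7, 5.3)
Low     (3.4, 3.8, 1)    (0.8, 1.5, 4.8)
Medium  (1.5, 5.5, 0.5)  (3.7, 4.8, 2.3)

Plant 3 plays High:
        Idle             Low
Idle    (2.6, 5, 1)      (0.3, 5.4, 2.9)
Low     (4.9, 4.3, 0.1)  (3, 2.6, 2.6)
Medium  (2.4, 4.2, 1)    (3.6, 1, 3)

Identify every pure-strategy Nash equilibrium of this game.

This game has no pure Nash equilibrium.

(Idle, Idle, Medium): Plant 2 can switch to Low (0.3 → 0.7). Not NE.
(Idle, Idle, High): Plant 1 can switch to Low (2.6 → 4.9). Not NE.
(Idle, Low, Medium): Plant 1 can switch to Medium (1.9 → 3.7). Not NE.
(Idle, Low, High): Plant 1 can switch to Low (0.3 → 3). Not NE.
(Low, Idle, Medium): Plant 1 can switch to Idle (3.4 → 5.7). Not NE.
(Low, Idle, High): Plant 3 can switch to Medium (0.1 → 1). Not NE.
(Low, Low, Medium): Plant 1 can switch to Idle (0.8 → 1.9). Not NE.
(Low, Low, High): Plant 1 can switch to Medium (3 → 3.6). Not NE.
(Medium, Idle, Medium): Plant 1 can switch to Idle (1.5 → 5.7). Not NE.
(Medium, Idle, High): Plant 1 can switch to Idle (2.4 → 2.6). Not NE.
(The remaining 2 profiles each have a profitable deviation by the same check.)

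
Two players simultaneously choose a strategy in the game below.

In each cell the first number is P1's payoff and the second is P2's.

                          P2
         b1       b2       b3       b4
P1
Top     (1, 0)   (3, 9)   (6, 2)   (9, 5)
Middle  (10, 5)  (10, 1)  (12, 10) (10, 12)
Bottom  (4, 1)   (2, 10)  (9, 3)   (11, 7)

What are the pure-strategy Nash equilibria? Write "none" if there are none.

No pure-strategy Nash equilibrium.

For each strategy profile, look for a profitable unilateral deviation.
(Top, b1): P1 can switch to Middle (1 → 10). Not NE.
(Top, b2): P1 can switch to Middle (3 → 10). Not NE.
(Top, b3): P1 can switch to Middle (6 → 12). Not NE.
(Top, b4): P1 can switch to Middle (9 → 10). Not NE.
(Middle, b1): P2 can switch to b3 (5 → 10). Not NE.
(Middle, b2): P2 can switch to b1 (1 → 5). Not NE.
(Middle, b3): P2 can switch to b4 (10 → 12). Not NE.
(Middle, b4): P1 can switch to Bottom (10 → 11). Not NE.
(Bottom, b1): P1 can switch to Middle (4 → 10). Not NE.
(Bottom, b2): P1 can switch to Top (2 → 3). Not NE.
(Bottom, b3): P1 can switch to Middle (9 → 12). Not NE.
(Bottom, b4): P2 can switch to b2 (7 → 10). Not NE.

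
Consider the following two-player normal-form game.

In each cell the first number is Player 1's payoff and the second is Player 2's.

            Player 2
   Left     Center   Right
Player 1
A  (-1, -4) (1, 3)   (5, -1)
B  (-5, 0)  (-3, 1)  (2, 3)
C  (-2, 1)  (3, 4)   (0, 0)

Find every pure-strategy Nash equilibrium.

(A, Left): Player 2 can switch to Center (-4 → 3). Not NE.
(A, Center): Player 1 can switch to C (1 → 3). Not NE.
(A, Right): Player 2 can switch to Center (-1 → 3). Not NE.
(B, Left): Player 1 can switch to A (-5 → -1). Not NE.
(B, Center): Player 1 can switch to A (-3 → 1). Not NE.
(B, Right): Player 1 can switch to A (2 → 5). Not NE.
(C, Left): Player 1 can switch to A (-2 → -1). Not NE.
(C, Center): Player 1 gets 3, best alternative 1; Player 2 gets 4, best alternative 1. No profitable deviation — NE.
(C, Right): Player 1 can switch to A (0 → 5). Not NE.

Pure NE: (C, Center)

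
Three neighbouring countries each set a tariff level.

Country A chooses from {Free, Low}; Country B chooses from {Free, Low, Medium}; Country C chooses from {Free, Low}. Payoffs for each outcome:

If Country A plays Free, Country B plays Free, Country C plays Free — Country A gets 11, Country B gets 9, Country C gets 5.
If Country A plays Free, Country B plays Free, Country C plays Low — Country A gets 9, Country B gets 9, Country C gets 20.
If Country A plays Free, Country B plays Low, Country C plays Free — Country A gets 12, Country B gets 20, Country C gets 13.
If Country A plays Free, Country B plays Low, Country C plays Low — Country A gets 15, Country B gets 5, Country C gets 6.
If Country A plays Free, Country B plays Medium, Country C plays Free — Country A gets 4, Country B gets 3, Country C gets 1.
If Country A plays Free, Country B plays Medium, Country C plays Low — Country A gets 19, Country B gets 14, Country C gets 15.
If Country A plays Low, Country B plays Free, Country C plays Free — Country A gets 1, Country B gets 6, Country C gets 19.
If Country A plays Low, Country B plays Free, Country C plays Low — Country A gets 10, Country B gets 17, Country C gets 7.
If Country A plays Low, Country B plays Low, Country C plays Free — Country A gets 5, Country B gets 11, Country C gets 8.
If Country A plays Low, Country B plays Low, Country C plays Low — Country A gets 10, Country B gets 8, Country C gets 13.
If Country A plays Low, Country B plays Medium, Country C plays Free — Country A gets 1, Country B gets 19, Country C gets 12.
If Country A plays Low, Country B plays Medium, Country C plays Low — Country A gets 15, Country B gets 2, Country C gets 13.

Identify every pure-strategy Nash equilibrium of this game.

Country A against (Free, Free): payoffs 11, 1 → best response Free.
Country A against (Free, Low): payoffs 9, 10 → best response Low.
Country A against (Low, Free): payoffs 12, 5 → best response Free.
Country A against (Low, Low): payoffs 15, 10 → best response Free.
Country A against (Medium, Free): payoffs 4, 1 → best response Free.
Country A against (Medium, Low): payoffs 19, 15 → best response Free.
Country B against (Free, Free): payoffs 9, 20, 3 → best response Low.
Country B against (Free, Low): payoffs 9, 5, 14 → best response Medium.
Country B against (Low, Free): payoffs 6, 11, 19 → best response Medium.
Country B against (Low, Low): payoffs 17, 8, 2 → best response Free.
Country C against (Free, Free): payoffs 5, 20 → best response Low.
Country C against (Free, Low): payoffs 13, 6 → best response Free.
Country C against (Free, Medium): payoffs 1, 15 → best response Low.
Country C against (Low, Free): payoffs 19, 7 → best response Free.
Country C against (Low, Low): payoffs 8, 13 → best response Low.
Country C against (Low, Medium): payoffs 12, 13 → best response Low.
Mutual best responses: (Free, Low, Free); (Free, Medium, Low).

The pure Nash equilibria are (Free, Low, Free), (Free, Medium, Low).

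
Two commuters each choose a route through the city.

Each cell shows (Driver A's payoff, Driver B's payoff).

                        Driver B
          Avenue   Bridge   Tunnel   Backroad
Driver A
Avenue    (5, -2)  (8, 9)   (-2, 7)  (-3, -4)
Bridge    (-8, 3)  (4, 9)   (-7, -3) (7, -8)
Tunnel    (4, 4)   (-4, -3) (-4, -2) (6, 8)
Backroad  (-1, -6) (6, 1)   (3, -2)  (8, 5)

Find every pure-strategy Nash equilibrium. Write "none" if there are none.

The pure Nash equilibria are (Avenue, Bridge) and (Backroad, Backroad).

(Avenue, Avenue): Driver B can switch to Bridge (-2 → 9). Not NE.
(Avenue, Bridge): Driver A gets 8, best alternative 6; Driver B gets 9, best alternative 7. No profitable deviation — NE.
(Avenue, Tunnel): Driver A can switch to Backroad (-2 → 3). Not NE.
(Avenue, Backroad): Driver A can switch to Bridge (-3 → 7). Not NE.
(Bridge, Avenue): Driver A can switch to Avenue (-8 → 5). Not NE.
(Bridge, Bridge): Driver A can switch to Avenue (4 → 8). Not NE.
(Bridge, Tunnel): Driver A can switch to Avenue (-7 → -2). Not NE.
(Backroad, Backroad): Driver A gets 8, best alternative 7; Driver B gets 5, best alternative 1. No profitable deviation — NE.
(The remaining 8 profiles each have a profitable deviation by the same check.)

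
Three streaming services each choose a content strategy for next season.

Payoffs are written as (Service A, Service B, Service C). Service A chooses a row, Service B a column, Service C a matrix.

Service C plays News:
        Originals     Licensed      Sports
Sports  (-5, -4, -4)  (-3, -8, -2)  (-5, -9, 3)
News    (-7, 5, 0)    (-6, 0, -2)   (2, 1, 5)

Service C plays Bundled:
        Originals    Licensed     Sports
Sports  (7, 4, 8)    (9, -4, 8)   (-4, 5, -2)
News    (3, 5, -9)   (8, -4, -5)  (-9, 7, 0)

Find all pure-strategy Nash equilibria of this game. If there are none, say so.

Service A against (Originals, News): payoffs -5, -7 → best response Sports.
Service A against (Originals, Bundled): payoffs 7, 3 → best response Sports.
Service A against (Licensed, News): payoffs -3, -6 → best response Sports.
Service A against (Licensed, Bundled): payoffs 9, 8 → best response Sports.
Service A against (Sports, News): payoffs -5, 2 → best response News.
Service A against (Sports, Bundled): payoffs -4, -9 → best response Sports.
Service B against (Sports, News): payoffs -4, -8, -9 → best response Originals.
Service B against (Sports, Bundled): payoffs 4, -4, 5 → best response Sports.
Service B against (News, News): payoffs 5, 0, 1 → best response Originals.
Service B against (News, Bundled): payoffs 5, -4, 7 → best response Sports.
Service C against (Sports, Originals): payoffs -4, 8 → best response Bundled.
Service C against (Sports, Licensed): payoffs -2, 8 → best response Bundled.
Service C against (Sports, Sports): payoffs 3, -2 → best response News.
Service C against (News, Originals): payoffs 0, -9 → best response News.
Service C against (News, Licensed): payoffs -2, -5 → best response News.
Service C against (News, Sports): payoffs 5, 0 → best response News.
No profile is a mutual best response for all players.

There is no pure-strategy Nash equilibrium.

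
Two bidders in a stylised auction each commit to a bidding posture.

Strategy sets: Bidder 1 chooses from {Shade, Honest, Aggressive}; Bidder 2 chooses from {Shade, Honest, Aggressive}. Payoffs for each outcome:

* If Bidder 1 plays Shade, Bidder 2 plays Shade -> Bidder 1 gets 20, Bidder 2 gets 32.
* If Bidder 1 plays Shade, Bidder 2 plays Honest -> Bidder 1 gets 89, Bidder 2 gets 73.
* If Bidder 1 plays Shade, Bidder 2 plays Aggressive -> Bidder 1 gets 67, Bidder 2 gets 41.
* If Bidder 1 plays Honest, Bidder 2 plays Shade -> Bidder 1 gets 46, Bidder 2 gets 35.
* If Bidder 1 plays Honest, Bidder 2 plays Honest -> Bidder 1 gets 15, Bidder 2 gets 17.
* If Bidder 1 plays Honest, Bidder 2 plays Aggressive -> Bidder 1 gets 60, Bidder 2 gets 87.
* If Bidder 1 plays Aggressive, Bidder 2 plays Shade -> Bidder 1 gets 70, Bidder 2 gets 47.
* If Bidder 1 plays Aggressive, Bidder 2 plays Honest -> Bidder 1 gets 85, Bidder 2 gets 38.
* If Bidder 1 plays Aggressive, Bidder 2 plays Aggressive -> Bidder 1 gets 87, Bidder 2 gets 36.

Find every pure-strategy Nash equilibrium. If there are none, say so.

(Shade, Shade): Bidder 1 can switch to Honest (20 → 46). Not NE.
(Shade, Honest): Bidder 1 gets 89, best alternative 85; Bidder 2 gets 73, best alternative 41. No profitable deviation — NE.
(Shade, Aggressive): Bidder 1 can switch to Aggressive (67 → 87). Not NE.
(Honest, Shade): Bidder 1 can switch to Aggressive (46 → 70). Not NE.
(Honest, Honest): Bidder 1 can switch to Shade (15 → 89). Not NE.
(Honest, Aggressive): Bidder 1 can switch to Shade (60 → 67). Not NE.
(Aggressive, Shade): Bidder 1 gets 70, best alternative 46; Bidder 2 gets 47, best alternative 38. No profitable deviation — NE.
(Aggressive, Honest): Bidder 1 can switch to Shade (85 → 89). Not NE.
(Aggressive, Aggressive): Bidder 2 can switch to Shade (36 → 47). Not NE.

Pure-strategy Nash equilibria: (Shade, Honest) and (Aggressive, Shade)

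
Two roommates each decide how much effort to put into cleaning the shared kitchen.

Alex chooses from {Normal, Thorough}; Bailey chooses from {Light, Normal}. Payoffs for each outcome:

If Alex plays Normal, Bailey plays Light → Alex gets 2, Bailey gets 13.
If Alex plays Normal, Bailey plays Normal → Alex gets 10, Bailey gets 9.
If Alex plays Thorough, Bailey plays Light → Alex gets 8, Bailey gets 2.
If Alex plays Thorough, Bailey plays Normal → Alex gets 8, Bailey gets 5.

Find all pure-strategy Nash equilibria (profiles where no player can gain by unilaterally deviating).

(Normal, Light): Alex can switch to Thorough (2 → 8). Not NE.
(Normal, Normal): Bailey can switch to Light (9 → 13). Not NE.
(Thorough, Light): Bailey can switch to Normal (2 → 5). Not NE.
(Thorough, Normal): Alex can switch to Normal (8 → 10). Not NE.

none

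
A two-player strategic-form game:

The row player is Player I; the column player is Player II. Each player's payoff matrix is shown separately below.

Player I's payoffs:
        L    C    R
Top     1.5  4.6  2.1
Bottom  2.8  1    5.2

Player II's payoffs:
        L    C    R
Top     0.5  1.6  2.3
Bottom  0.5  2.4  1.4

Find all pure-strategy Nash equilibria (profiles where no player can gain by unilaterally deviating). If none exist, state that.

This game has no pure Nash equilibrium.

For each player, find the best response to each opponent profile; mutual best responses are the pure NE.
Player I against L: payoffs 1.5, 2.8 → best response Bottom.
Player I against C: payoffs 4.6, 1 → best response Top.
Player I against R: payoffs 2.1, 5.2 → best response Bottom.
Player II against Top: payoffs 0.5, 1.6, 2.3 → best response R.
Player II against Bottom: payoffs 0.5, 2.4, 1.4 → best response C.
No profile is a mutual best response for all players.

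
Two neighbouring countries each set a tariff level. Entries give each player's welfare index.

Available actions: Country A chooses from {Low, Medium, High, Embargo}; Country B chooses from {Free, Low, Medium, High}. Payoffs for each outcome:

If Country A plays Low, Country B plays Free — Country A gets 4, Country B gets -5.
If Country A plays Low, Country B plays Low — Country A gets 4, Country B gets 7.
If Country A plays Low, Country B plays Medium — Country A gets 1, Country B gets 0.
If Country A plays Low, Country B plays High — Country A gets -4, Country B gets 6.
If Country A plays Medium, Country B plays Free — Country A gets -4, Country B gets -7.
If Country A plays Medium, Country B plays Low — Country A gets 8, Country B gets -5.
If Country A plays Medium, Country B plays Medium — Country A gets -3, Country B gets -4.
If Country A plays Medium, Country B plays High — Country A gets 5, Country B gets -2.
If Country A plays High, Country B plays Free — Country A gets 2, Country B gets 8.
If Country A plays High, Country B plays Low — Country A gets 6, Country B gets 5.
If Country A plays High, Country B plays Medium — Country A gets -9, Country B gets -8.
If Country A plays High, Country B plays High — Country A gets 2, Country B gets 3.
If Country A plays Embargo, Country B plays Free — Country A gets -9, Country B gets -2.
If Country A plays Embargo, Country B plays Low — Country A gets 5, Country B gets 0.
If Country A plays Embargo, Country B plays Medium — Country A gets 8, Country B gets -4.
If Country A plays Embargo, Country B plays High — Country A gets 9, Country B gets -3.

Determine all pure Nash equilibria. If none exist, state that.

(Low, Free): Country B can switch to Low (-5 → 7). Not NE.
(Low, Low): Country A can switch to Medium (4 → 8). Not NE.
(Low, Medium): Country A can switch to Embargo (1 → 8). Not NE.
(Low, High): Country A can switch to Medium (-4 → 5). Not NE.
(Medium, Free): Country A can switch to Low (-4 → 4). Not NE.
(Medium, Low): Country B can switch to Medium (-5 → -4). Not NE.
(Medium, Medium): Country A can switch to Low (-3 → 1). Not NE.
(Medium, High): Country A can switch to Embargo (5 → 9). Not NE.
(The remaining 8 profiles each have a profitable deviation by the same check.)

This game has no pure Nash equilibrium.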